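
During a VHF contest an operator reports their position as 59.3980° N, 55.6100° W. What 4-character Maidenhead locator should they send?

GO29

Add 180° to longitude and 90° to latitude: 124.39, 149.40.
Field (20°×10°, letters A–R): 124.39/20 → 6 → G, 149.40/10 → 14 → O; chars GO.
Square (2°×1°, digits 0–9): 4.39/2 → 2, 9.40/1 → 9; chars 29.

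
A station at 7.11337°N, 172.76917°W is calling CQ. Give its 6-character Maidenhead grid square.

AJ37oc

Add 180° to longitude and 90° to latitude: 7.2308, 97.1134.
Field (20°×10°, letters A–R): lon ⌊7.2308/20⌋ = 0 → A; lat ⌊97.1134/10⌋ = 9 → J.
Square (2°×1°, digits 0–9): lon ⌊7.2308/2⌋ = 3; lat ⌊7.1134/1⌋ = 7.
Subsquare (5′×2.5′, letters a–x): lon ⌊1.2308/0.0833333⌋ = 14 → o; lat ⌊0.1134/0.0416667⌋ = 2 → c.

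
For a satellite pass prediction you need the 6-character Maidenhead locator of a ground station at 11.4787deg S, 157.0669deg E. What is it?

QH88mm

Add 180° to longitude and 90° to latitude: 337.0669, 78.5213.
Field (20°×10°, letters A–R): lon ⌊337.0669/20⌋ = 16 → Q; lat ⌊78.5213/10⌋ = 7 → H.
Square (2°×1°, digits 0–9): lon ⌊17.0669/2⌋ = 8; lat ⌊8.5213/1⌋ = 8.
Subsquare (5′×2.5′, letters a–x): lon ⌊1.0669/0.0833333⌋ = 12 → m; lat ⌊0.5213/0.0416667⌋ = 12 → m.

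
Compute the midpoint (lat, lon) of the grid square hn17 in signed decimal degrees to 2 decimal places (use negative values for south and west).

47.50, -37.00

Field H=7, N=13: +7·20° lon, +13·10° lat → SW at lon -40°, lat 40°.
Square 1, 7: +1·2° lon, +7·1° lat → SW at lon -38°, lat 47°.
Cell spans 2° lon × 1° lat. Centre is SW corner plus half of each.
latitude 47.50, longitude -37.00.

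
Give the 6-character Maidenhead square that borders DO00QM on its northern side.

DO00qn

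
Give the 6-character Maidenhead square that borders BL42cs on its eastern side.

BL42ds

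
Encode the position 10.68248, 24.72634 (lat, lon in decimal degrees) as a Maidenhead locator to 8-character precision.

KK20iq73

Shift to the Maidenhead origin (180°W, 90°S): lon 204.72634, lat 100.68248.
Field: 204.72634/20 → 10 → K, 100.68248/10 → 10 → K; chars KK.
Square: 4.72634/2 → 2, 0.68248/1 → 0; chars 20.
Subsquare: 0.72634/0.0833333 → 8 → i, 0.68248/0.0416667 → 16 → q; chars iq.
Extended square: 0.05967/0.00833333 → 7, 0.01581/0.00416667 → 3; chars 73.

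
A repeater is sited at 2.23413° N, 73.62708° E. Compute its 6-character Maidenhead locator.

MJ62tf

Shift to the Maidenhead origin (180°W, 90°S): lon 253.6271, lat 92.2341.
Field: lon ⌊253.6271/20⌋ = 12 → M; lat ⌊92.2341/10⌋ = 9 → J.
Square: lon ⌊13.6271/2⌋ = 6; lat ⌊2.2341/1⌋ = 2.
Subsquare: lon ⌊1.6271/0.0833333⌋ = 19 → t; lat ⌊0.2341/0.0416667⌋ = 5 → f.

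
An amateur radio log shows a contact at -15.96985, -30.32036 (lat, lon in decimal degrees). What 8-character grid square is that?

HH44ua17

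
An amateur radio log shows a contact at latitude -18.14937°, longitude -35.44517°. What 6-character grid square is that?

Shift to the Maidenhead origin (180°W, 90°S): lon 144.5548, lat 71.8506.
Field: 144.5548/20 → 7 → H, 71.8506/10 → 7 → H; chars HH.
Square: 4.5548/2 → 2, 1.8506/1 → 1; chars 21.
Subsquare: 0.5548/0.0833333 → 6 → g, 0.8506/0.0416667 → 20 → u; chars gu.

HH21gu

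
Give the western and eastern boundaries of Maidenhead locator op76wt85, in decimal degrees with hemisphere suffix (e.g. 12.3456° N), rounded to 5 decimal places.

Field O=14, P=15: +14·20° lon, +15·10° lat → SW at lon 100°, lat 60°.
Square 7, 6: +7·2° lon, +6·1° lat → SW at lon 114°, lat 66°.
Subsquare w=22, t=19: +22·0.0833333° lon, +19·0.0416667° lat → SW at lon 115.833°, lat 66.7917°.
Extended square 8, 5: +8·0.00833333° lon, +5·0.00416667° lat → SW at lon 115.9°, lat 66.8125°.
Cell spans 0.00833333° lon × 0.00416667° lat.
west 115.90000° E, east 115.90833° E.

115.90000° E, 115.90833° E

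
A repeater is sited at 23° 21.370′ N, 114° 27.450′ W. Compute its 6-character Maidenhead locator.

DL23si

Shift to the Maidenhead origin (180°W, 90°S): lon 65.5425, lat 113.3562.
Field (20°×10°, letters A–R): 65.5425/20 → 3 → D, 113.3562/10 → 11 → L; chars DL.
Square (2°×1°, digits 0–9): 5.5425/2 → 2, 3.3562/1 → 3; chars 23.
Subsquare (5′×2.5′, letters a–x): 1.5425/0.0833333 → 18 → s, 0.3562/0.0416667 → 8 → i; chars si.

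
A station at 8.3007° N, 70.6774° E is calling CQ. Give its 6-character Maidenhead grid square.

MJ58ih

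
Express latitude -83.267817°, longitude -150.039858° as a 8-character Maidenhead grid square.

BA46xr55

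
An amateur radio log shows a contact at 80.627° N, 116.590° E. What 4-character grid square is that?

OR80

Add 180° to longitude and 90° to latitude: 296.59, 170.63.
Field: lon ⌊296.59/20⌋ = 14 → O; lat ⌊170.63/10⌋ = 17 → R.
Square: lon ⌊16.59/2⌋ = 8; lat ⌊0.63/1⌋ = 0.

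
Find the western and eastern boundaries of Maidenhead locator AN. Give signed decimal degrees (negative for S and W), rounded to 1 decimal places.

Field A=0, N=13: +0·20° lon, +13·10° lat → SW at lon -180°, lat 40°.
Cell spans 20° lon × 10° lat.
west -180.0, east -160.0.

-180.0, -160.0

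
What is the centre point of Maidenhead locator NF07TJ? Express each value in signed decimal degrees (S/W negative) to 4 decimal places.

-32.6042, 81.6250

Field N=13, F=5: +13·20° lon, +5·10° lat → SW at lon 80°, lat -40°.
Square 0, 7: +0·2° lon, +7·1° lat → SW at lon 80°, lat -33°.
Subsquare t=19, j=9: +19·0.0833333° lon, +9·0.0416667° lat → SW at lon 81.5833°, lat -32.625°.
Cell spans 0.0833333° lon × 0.0416667° lat. Centre is SW corner plus half of each.
latitude -32.6042, longitude 81.6250.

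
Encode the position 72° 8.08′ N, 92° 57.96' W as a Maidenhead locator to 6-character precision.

Shift to the Maidenhead origin (180°W, 90°S): lon 87.0340, lat 162.1347.
Field: 87.0340/20 → 4 → E, 162.1347/10 → 16 → Q; chars EQ.
Square: 7.0340/2 → 3, 2.1347/1 → 2; chars 32.
Subsquare: 1.0340/0.0833333 → 12 → m, 0.1347/0.0416667 → 3 → d; chars md.

EQ32md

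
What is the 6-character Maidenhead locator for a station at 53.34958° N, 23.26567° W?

HO83ii

Shift to the Maidenhead origin (180°W, 90°S): lon 156.7343, lat 143.3496.
Field (20°×10°, letters A–R): 156.7343/20 → 7 → H, 143.3496/10 → 14 → O; chars HO.
Square (2°×1°, digits 0–9): 16.7343/2 → 8, 3.3496/1 → 3; chars 83.
Subsquare (5′×2.5′, letters a–x): 0.7343/0.0833333 → 8 → i, 0.3496/0.0416667 → 8 → i; chars ii.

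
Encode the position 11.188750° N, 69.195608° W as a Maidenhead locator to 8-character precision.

Add 180° to longitude and 90° to latitude: 110.80439, 101.18875.
Field (20°×10°, letters A–R): 110.80439/20 → 5 → F, 101.18875/10 → 10 → K; chars FK.
Square (2°×1°, digits 0–9): 10.80439/2 → 5, 1.18875/1 → 1; chars 51.
Subsquare (5′×2.5′, letters a–x): 0.80439/0.0833333 → 9 → j, 0.18875/0.0416667 → 4 → e; chars je.
Extended square (30″×15″, digits 0–9): 0.05439/0.00833333 → 6, 0.02208/0.00416667 → 5; chars 65.

FK51je65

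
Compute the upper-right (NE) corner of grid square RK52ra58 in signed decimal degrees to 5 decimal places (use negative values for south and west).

12.03750, 171.46667

Field R=17, K=10: +17·20° lon, +10·10° lat → SW at lon 160°, lat 10°.
Square 5, 2: +5·2° lon, +2·1° lat → SW at lon 170°, lat 12°.
Subsquare r=17, a=0: +17·0.0833333° lon, +0·0.0416667° lat → SW at lon 171.417°, lat 12°.
Extended square 5, 8: +5·0.00833333° lon, +8·0.00416667° lat → SW at lon 171.458°, lat 12.0333°.
Cell spans 0.00833333° lon × 0.00416667° lat. NE corner is SW corner plus one full cell.
latitude 12.03750, longitude 171.46667.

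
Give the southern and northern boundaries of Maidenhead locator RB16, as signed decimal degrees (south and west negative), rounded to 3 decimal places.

Field R=17, B=1: +17·20° lon, +1·10° lat → SW at lon 160°, lat -80°.
Square 1, 6: +1·2° lon, +6·1° lat → SW at lon 162°, lat -74°.
Cell spans 2° lon × 1° lat.
south -74.000, north -73.000.

-74.000, -73.000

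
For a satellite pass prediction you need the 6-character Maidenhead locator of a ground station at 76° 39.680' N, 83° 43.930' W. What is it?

EQ86dp

Shift to the Maidenhead origin (180°W, 90°S): lon 96.2678, lat 166.6613.
Field: lon ⌊96.2678/20⌋ = 4 → E; lat ⌊166.6613/10⌋ = 16 → Q.
Square: lon ⌊16.2678/2⌋ = 8; lat ⌊6.6613/1⌋ = 6.
Subsquare: lon ⌊0.2678/0.0833333⌋ = 3 → d; lat ⌊0.6613/0.0416667⌋ = 15 → p.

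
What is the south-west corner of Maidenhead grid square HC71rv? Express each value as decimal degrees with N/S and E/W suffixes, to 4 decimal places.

68.1250° S, 24.5833° W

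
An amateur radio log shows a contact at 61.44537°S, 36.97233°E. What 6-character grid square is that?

Offset from 180°W / 90°S: lon 216.9723°, lat 28.5546°.
Field: 216.9723/20 → 10 → K, 28.5546/10 → 2 → C; chars KC.
Square: 16.9723/2 → 8, 8.5546/1 → 8; chars 88.
Subsquare: 0.9723/0.0833333 → 11 → l, 0.5546/0.0416667 → 13 → n; chars ln.

KC88ln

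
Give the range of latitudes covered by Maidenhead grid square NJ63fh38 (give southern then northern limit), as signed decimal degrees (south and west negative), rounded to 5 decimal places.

3.32500, 3.32917

Field N=13, J=9: +13·20° lon, +9·10° lat → SW at lon 80°, lat 0°.
Square 6, 3: +6·2° lon, +3·1° lat → SW at lon 92°, lat 3°.
Subsquare f=5, h=7: +5·0.0833333° lon, +7·0.0416667° lat → SW at lon 92.4167°, lat 3.29167°.
Extended square 3, 8: +3·0.00833333° lon, +8·0.00416667° lat → SW at lon 92.4417°, lat 3.325°.
Cell spans 0.00833333° lon × 0.00416667° lat.
south 3.32500, north 3.32917.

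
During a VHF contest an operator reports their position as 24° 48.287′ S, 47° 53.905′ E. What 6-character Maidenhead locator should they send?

Shift to the Maidenhead origin (180°W, 90°S): lon 227.8984, lat 65.1952.
Field: 227.8984/20 → 11 → L, 65.1952/10 → 6 → G; chars LG.
Square: 7.8984/2 → 3, 5.1952/1 → 5; chars 35.
Subsquare: 1.8984/0.0833333 → 22 → w, 0.1952/0.0416667 → 4 → e; chars we.

LG35we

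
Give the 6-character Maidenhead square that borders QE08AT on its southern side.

QE08as

Latitude subsquare t = 19; −1 → 18 = s.
The longitude characters are unchanged.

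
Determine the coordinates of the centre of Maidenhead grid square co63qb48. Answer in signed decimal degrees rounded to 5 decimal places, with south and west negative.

Field C=2, O=14: +2·20° lon, +14·10° lat → SW at lon -140°, lat 50°.
Square 6, 3: +6·2° lon, +3·1° lat → SW at lon -128°, lat 53°.
Subsquare q=16, b=1: +16·0.0833333° lon, +1·0.0416667° lat → SW at lon -126.667°, lat 53.0417°.
Extended square 4, 8: +4·0.00833333° lon, +8·0.00416667° lat → SW at lon -126.633°, lat 53.075°.
Cell spans 0.00833333° lon × 0.00416667° lat. Centre is SW corner plus half of each.
latitude 53.07708, longitude -126.62917.

53.07708, -126.62917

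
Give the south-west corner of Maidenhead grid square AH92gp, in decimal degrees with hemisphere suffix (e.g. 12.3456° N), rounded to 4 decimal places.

17.3750° S, 161.5000° W

Field A=0, H=7: +0·20° lon, +7·10° lat → SW at lon -180°, lat -20°.
Square 9, 2: +9·2° lon, +2·1° lat → SW at lon -162°, lat -18°.
Subsquare g=6, p=15: +6·0.0833333° lon, +15·0.0416667° lat → SW at lon -161.5°, lat -17.375°.
latitude 17.3750° S, longitude 161.5000° W.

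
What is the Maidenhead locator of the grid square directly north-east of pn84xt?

PN94au

Longitude subsquare x = 23; +1 → 24, wraps to 0 = a, carry into square.
Longitude square 8; +1 → 9.
Latitude subsquare t = 19; +1 → 20 = u.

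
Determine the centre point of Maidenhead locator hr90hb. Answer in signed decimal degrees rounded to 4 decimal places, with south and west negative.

Field H=7, R=17: +7·20° lon, +17·10° lat → SW at lon -40°, lat 80°.
Square 9, 0: +9·2° lon, +0·1° lat → SW at lon -22°, lat 80°.
Subsquare h=7, b=1: +7·0.0833333° lon, +1·0.0416667° lat → SW at lon -21.4167°, lat 80.0417°.
Cell spans 0.0833333° lon × 0.0416667° lat. Centre is SW corner plus half of each.
latitude 80.0625, longitude -21.3750.

80.0625, -21.3750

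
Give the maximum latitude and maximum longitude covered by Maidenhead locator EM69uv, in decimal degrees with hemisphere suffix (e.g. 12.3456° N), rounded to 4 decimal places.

Field E=4, M=12: +4·20° lon, +12·10° lat → SW at lon -100°, lat 30°.
Square 6, 9: +6·2° lon, +9·1° lat → SW at lon -88°, lat 39°.
Subsquare u=20, v=21: +20·0.0833333° lon, +21·0.0416667° lat → SW at lon -86.3333°, lat 39.875°.
Cell spans 0.0833333° lon × 0.0416667° lat. NE corner is SW corner plus one full cell.
latitude 39.9167° N, longitude 86.2500° W.

39.9167° N, 86.2500° W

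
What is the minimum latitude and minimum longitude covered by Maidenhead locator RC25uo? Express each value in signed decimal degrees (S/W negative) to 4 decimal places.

-64.4167, 165.6667

Field R=17, C=2: +17·20° lon, +2·10° lat → SW at lon 160°, lat -70°.
Square 2, 5: +2·2° lon, +5·1° lat → SW at lon 164°, lat -65°.
Subsquare u=20, o=14: +20·0.0833333° lon, +14·0.0416667° lat → SW at lon 165.667°, lat -64.4167°.
latitude -64.4167, longitude 165.6667.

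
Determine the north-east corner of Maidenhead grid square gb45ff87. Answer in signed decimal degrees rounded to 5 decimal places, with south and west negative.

-74.75833, -51.50833

Field G=6, B=1: +6·20° lon, +1·10° lat → SW at lon -60°, lat -80°.
Square 4, 5: +4·2° lon, +5·1° lat → SW at lon -52°, lat -75°.
Subsquare f=5, f=5: +5·0.0833333° lon, +5·0.0416667° lat → SW at lon -51.5833°, lat -74.7917°.
Extended square 8, 7: +8·0.00833333° lon, +7·0.00416667° lat → SW at lon -51.5167°, lat -74.7625°.
Cell spans 0.00833333° lon × 0.00416667° lat. NE corner is SW corner plus one full cell.
latitude -74.75833, longitude -51.50833.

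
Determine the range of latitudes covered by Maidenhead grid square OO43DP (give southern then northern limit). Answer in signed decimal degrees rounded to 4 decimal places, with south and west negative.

Field O=14, O=14: +14·20° lon, +14·10° lat → SW at lon 100°, lat 50°.
Square 4, 3: +4·2° lon, +3·1° lat → SW at lon 108°, lat 53°.
Subsquare d=3, p=15: +3·0.0833333° lon, +15·0.0416667° lat → SW at lon 108.25°, lat 53.625°.
Cell spans 0.0833333° lon × 0.0416667° lat.
south 53.6250, north 53.6667.

53.6250, 53.6667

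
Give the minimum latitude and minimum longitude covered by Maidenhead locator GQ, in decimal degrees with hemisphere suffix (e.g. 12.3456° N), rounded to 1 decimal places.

70.0° N, 60.0° W

Field G=6, Q=16: +6·20° lon, +16·10° lat → SW at lon -60°, lat 70°.
latitude 70.0° N, longitude 60.0° W.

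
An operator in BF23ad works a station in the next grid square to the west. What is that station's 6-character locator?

Longitude subsquare a = 0; −1 → -1, wraps to 23 = x, carry into square.
Longitude square 2; −1 → 1.
The latitude characters are unchanged.

BF13xd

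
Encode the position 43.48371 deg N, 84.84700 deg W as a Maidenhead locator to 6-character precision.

EN73nl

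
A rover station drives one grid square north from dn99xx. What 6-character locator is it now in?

DO90xa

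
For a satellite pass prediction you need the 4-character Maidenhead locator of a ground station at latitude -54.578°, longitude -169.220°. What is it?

Add 180° to longitude and 90° to latitude: 10.78, 35.42.
Field: lon ⌊10.78/20⌋ = 0 → A; lat ⌊35.42/10⌋ = 3 → D.
Square: lon ⌊10.78/2⌋ = 5; lat ⌊5.42/1⌋ = 5.

AD55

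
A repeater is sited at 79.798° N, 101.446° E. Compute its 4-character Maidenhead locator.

OQ09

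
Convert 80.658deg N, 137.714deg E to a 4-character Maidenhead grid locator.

PR80

Shift to the Maidenhead origin (180°W, 90°S): lon 317.71, lat 170.66.
Field: 317.71/20 → 15 → P, 170.66/10 → 17 → R; chars PR.
Square: 17.71/2 → 8, 0.66/1 → 0; chars 80.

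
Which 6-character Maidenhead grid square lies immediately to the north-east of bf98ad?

Longitude subsquare a = 0; +1 → 1 = b.
Latitude subsquare d = 3; +1 → 4 = e.

BF98be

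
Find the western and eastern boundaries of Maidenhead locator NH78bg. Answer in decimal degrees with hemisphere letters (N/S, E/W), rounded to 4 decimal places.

94.0833° E, 94.1667° E

Field N=13, H=7: +13·20° lon, +7·10° lat → SW at lon 80°, lat -20°.
Square 7, 8: +7·2° lon, +8·1° lat → SW at lon 94°, lat -12°.
Subsquare b=1, g=6: +1·0.0833333° lon, +6·0.0416667° lat → SW at lon 94.0833°, lat -11.75°.
Cell spans 0.0833333° lon × 0.0416667° lat.
west 94.0833° E, east 94.1667° E.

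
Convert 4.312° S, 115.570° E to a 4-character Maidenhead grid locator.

Add 180° to longitude and 90° to latitude: 295.57, 85.69.
Field: 295.57/20 → 14 → O, 85.69/10 → 8 → I; chars OI.
Square: 15.57/2 → 7, 5.69/1 → 5; chars 75.

OI75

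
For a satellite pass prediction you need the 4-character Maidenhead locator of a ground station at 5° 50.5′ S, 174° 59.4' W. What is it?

AI24

Add 180° to longitude and 90° to latitude: 5.01, 84.16.
Field (20°×10°, letters A–R): 5.01/20 → 0 → A, 84.16/10 → 8 → I; chars AI.
Square (2°×1°, digits 0–9): 5.01/2 → 2, 4.16/1 → 4; chars 24.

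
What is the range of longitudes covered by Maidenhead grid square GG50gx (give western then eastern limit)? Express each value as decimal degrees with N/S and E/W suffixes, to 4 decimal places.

Field G=6, G=6: +6·20° lon, +6·10° lat → SW at lon -60°, lat -30°.
Square 5, 0: +5·2° lon, +0·1° lat → SW at lon -50°, lat -30°.
Subsquare g=6, x=23: +6·0.0833333° lon, +23·0.0416667° lat → SW at lon -49.5°, lat -29.0417°.
Cell spans 0.0833333° lon × 0.0416667° lat.
west 49.5000° W, east 49.4167° W.

49.5000° W, 49.4167° W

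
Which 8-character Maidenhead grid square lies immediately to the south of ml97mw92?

ML97mw91

Latitude extended square 2; −1 → 1.
The longitude characters are unchanged.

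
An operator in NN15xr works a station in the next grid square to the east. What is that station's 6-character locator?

NN25ar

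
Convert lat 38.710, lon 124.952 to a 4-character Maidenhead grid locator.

Shift to the Maidenhead origin (180°W, 90°S): lon 304.95, lat 128.71.
Field: lon ⌊304.95/20⌋ = 15 → P; lat ⌊128.71/10⌋ = 12 → M.
Square: lon ⌊4.95/2⌋ = 2; lat ⌊8.71/1⌋ = 8.

PM28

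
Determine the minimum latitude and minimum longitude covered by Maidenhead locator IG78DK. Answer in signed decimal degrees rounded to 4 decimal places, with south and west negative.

Field I=8, G=6: +8·20° lon, +6·10° lat → SW at lon -20°, lat -30°.
Square 7, 8: +7·2° lon, +8·1° lat → SW at lon -6°, lat -22°.
Subsquare d=3, k=10: +3·0.0833333° lon, +10·0.0416667° lat → SW at lon -5.75°, lat -21.5833°.
latitude -21.5833, longitude -5.7500.

-21.5833, -5.7500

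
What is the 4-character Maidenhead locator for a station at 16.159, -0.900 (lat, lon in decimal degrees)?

IK96

Shift to the Maidenhead origin (180°W, 90°S): lon 179.10, lat 106.16.
Field (20°×10°, letters A–R): lon ⌊179.10/20⌋ = 8 → I; lat ⌊106.16/10⌋ = 10 → K.
Square (2°×1°, digits 0–9): lon ⌊19.10/2⌋ = 9; lat ⌊6.16/1⌋ = 6.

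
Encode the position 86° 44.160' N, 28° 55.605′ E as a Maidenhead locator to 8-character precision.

KR46lr16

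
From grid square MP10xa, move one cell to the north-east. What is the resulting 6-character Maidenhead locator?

MP20ab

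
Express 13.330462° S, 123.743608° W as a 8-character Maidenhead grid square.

Offset from 180°W / 90°S: lon 56.25639°, lat 76.66954°.
Field: lon ⌊56.25639/20⌋ = 2 → C; lat ⌊76.66954/10⌋ = 7 → H.
Square: lon ⌊16.25639/2⌋ = 8; lat ⌊6.66954/1⌋ = 6.
Subsquare: lon ⌊0.25639/0.0833333⌋ = 3 → d; lat ⌊0.66954/0.0416667⌋ = 16 → q.
Extended square: lon ⌊0.00639/0.00833333⌋ = 0; lat ⌊0.00287/0.00416667⌋ = 0.

CH86dq00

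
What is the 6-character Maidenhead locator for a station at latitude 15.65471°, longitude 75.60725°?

MK75tp

Add 180° to longitude and 90° to latitude: 255.6072, 105.6547.
Field: lon ⌊255.6072/20⌋ = 12 → M; lat ⌊105.6547/10⌋ = 10 → K.
Square: lon ⌊15.6072/2⌋ = 7; lat ⌊5.6547/1⌋ = 5.
Subsquare: lon ⌊1.6072/0.0833333⌋ = 19 → t; lat ⌊0.6547/0.0416667⌋ = 15 → p.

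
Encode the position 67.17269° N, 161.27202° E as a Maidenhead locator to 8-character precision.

Shift to the Maidenhead origin (180°W, 90°S): lon 341.27202, lat 157.17269.
Field: 341.27202/20 → 17 → R, 157.17269/10 → 15 → P; chars RP.
Square: 1.27202/2 → 0, 7.17269/1 → 7; chars 07.
Subsquare: 1.27202/0.0833333 → 15 → p, 0.17269/0.0416667 → 4 → e; chars pe.
Extended square: 0.02202/0.00833333 → 2, 0.00602/0.00416667 → 1; chars 21.

RP07pe21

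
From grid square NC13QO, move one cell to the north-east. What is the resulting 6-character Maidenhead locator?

Longitude subsquare q = 16; +1 → 17 = r.
Latitude subsquare o = 14; +1 → 15 = p.

NC13rp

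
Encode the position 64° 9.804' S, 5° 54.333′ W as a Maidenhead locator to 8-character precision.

IC75bu10

Offset from 180°W / 90°S: lon 174.09445°, lat 25.83660°.
Field: 174.09445/20 → 8 → I, 25.83660/10 → 2 → C; chars IC.
Square: 14.09445/2 → 7, 5.83660/1 → 5; chars 75.
Subsquare: 0.09445/0.0833333 → 1 → b, 0.83660/0.0416667 → 20 → u; chars bu.
Extended square: 0.01112/0.00833333 → 1, 0.00327/0.00416667 → 0; chars 10.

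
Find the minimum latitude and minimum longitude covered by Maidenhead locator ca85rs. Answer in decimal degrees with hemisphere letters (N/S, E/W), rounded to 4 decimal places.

Field C=2, A=0: +2·20° lon, +0·10° lat → SW at lon -140°, lat -90°.
Square 8, 5: +8·2° lon, +5·1° lat → SW at lon -124°, lat -85°.
Subsquare r=17, s=18: +17·0.0833333° lon, +18·0.0416667° lat → SW at lon -122.583°, lat -84.25°.
latitude 84.2500° S, longitude 122.5833° W.

84.2500° S, 122.5833° W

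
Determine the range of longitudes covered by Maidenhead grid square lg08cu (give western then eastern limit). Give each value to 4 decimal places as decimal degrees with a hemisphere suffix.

40.1667° E, 40.2500° E

Field L=11, G=6: +11·20° lon, +6·10° lat → SW at lon 40°, lat -30°.
Square 0, 8: +0·2° lon, +8·1° lat → SW at lon 40°, lat -22°.
Subsquare c=2, u=20: +2·0.0833333° lon, +20·0.0416667° lat → SW at lon 40.1667°, lat -21.1667°.
Cell spans 0.0833333° lon × 0.0416667° lat.
west 40.1667° E, east 40.2500° E.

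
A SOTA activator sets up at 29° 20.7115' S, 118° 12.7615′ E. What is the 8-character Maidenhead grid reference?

OG90cp57

Offset from 180°W / 90°S: lon 298.21269°, lat 60.65481°.
Field: 298.21269/20 → 14 → O, 60.65481/10 → 6 → G; chars OG.
Square: 18.21269/2 → 9, 0.65481/1 → 0; chars 90.
Subsquare: 0.21269/0.0833333 → 2 → c, 0.65481/0.0416667 → 15 → p; chars cp.
Extended square: 0.04603/0.00833333 → 5, 0.02981/0.00416667 → 7; chars 57.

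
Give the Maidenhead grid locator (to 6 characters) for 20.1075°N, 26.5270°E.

KL30gc

Offset from 180°W / 90°S: lon 206.5270°, lat 110.1075°.
Field: 206.5270/20 → 10 → K, 110.1075/10 → 11 → L; chars KL.
Square: 6.5270/2 → 3, 0.1075/1 → 0; chars 30.
Subsquare: 0.5270/0.0833333 → 6 → g, 0.1075/0.0416667 → 2 → c; chars gc.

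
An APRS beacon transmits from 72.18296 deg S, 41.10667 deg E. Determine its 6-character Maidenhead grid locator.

LB07nt

Shift to the Maidenhead origin (180°W, 90°S): lon 221.1067, lat 17.8170.
Field: lon ⌊221.1067/20⌋ = 11 → L; lat ⌊17.8170/10⌋ = 1 → B.
Square: lon ⌊1.1067/2⌋ = 0; lat ⌊7.8170/1⌋ = 7.
Subsquare: lon ⌊1.1067/0.0833333⌋ = 13 → n; lat ⌊0.8170/0.0416667⌋ = 19 → t.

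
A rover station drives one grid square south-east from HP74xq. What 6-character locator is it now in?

Longitude subsquare x = 23; +1 → 24, wraps to 0 = a, carry into square.
Longitude square 7; +1 → 8.
Latitude subsquare q = 16; −1 → 15 = p.

HP84ap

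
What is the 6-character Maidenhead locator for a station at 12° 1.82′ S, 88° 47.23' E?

NH47jx

Shift to the Maidenhead origin (180°W, 90°S): lon 268.7872, lat 77.9697.
Field (20°×10°, letters A–R): 268.7872/20 → 13 → N, 77.9697/10 → 7 → H; chars NH.
Square (2°×1°, digits 0–9): 8.7872/2 → 4, 7.9697/1 → 7; chars 47.
Subsquare (5′×2.5′, letters a–x): 0.7872/0.0833333 → 9 → j, 0.9697/0.0416667 → 23 → x; chars jx.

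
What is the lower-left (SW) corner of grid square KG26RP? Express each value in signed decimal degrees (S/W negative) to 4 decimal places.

Field K=10, G=6: +10·20° lon, +6·10° lat → SW at lon 20°, lat -30°.
Square 2, 6: +2·2° lon, +6·1° lat → SW at lon 24°, lat -24°.
Subsquare r=17, p=15: +17·0.0833333° lon, +15·0.0416667° lat → SW at lon 25.4167°, lat -23.375°.
latitude -23.3750, longitude 25.4167.

-23.3750, 25.4167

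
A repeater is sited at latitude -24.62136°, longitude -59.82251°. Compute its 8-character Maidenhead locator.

GG05cj10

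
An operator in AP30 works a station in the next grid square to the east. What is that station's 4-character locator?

AP40

Longitude square 3; +1 → 4.
The latitude characters are unchanged.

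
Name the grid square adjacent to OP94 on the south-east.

Longitude square 9; +1 → 10, wraps to 0, carry into field.
Longitude field O = 14; +1 → 15 = P.
Latitude square 4; −1 → 3.

PP03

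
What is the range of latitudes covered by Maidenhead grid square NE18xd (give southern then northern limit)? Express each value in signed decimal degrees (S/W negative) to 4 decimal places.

Field N=13, E=4: +13·20° lon, +4·10° lat → SW at lon 80°, lat -50°.
Square 1, 8: +1·2° lon, +8·1° lat → SW at lon 82°, lat -42°.
Subsquare x=23, d=3: +23·0.0833333° lon, +3·0.0416667° lat → SW at lon 83.9167°, lat -41.875°.
Cell spans 0.0833333° lon × 0.0416667° lat.
south -41.8750, north -41.8333.

-41.8750, -41.8333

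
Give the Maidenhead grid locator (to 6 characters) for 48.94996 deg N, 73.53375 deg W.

FN38fw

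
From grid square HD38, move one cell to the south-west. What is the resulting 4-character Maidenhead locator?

Longitude square 3; −1 → 2.
Latitude square 8; −1 → 7.

HD27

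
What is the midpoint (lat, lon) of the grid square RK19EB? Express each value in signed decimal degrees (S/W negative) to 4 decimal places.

19.0625, 162.3750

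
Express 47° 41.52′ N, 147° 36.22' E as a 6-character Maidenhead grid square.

QN37tq

Offset from 180°W / 90°S: lon 327.6037°, lat 137.6920°.
Field: lon ⌊327.6037/20⌋ = 16 → Q; lat ⌊137.6920/10⌋ = 13 → N.
Square: lon ⌊7.6037/2⌋ = 3; lat ⌊7.6920/1⌋ = 7.
Subsquare: lon ⌊1.6037/0.0833333⌋ = 19 → t; lat ⌊0.6920/0.0416667⌋ = 16 → q.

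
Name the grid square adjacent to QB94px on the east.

QB94qx

Longitude subsquare p = 15; +1 → 16 = q.
The latitude characters are unchanged.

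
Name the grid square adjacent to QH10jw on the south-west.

Longitude subsquare j = 9; −1 → 8 = i.
Latitude subsquare w = 22; −1 → 21 = v.

QH10iv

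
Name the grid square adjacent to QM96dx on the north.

QM97da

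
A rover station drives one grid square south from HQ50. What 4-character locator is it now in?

Latitude square 0; −1 → -1, wraps to 9, carry into field.
Latitude field Q = 16; −1 → 15 = P.
The longitude characters are unchanged.

HP59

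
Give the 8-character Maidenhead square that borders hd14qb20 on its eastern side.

HD14qb30

Longitude extended square 2; +1 → 3.
The latitude characters are unchanged.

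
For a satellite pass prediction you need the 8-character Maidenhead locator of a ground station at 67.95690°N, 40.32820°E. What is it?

Shift to the Maidenhead origin (180°W, 90°S): lon 220.32820, lat 157.95690.
Field: 220.32820/20 → 11 → L, 157.95690/10 → 15 → P; chars LP.
Square: 0.32820/2 → 0, 7.95690/1 → 7; chars 07.
Subsquare: 0.32820/0.0833333 → 3 → d, 0.95690/0.0416667 → 22 → w; chars dw.
Extended square: 0.07820/0.00833333 → 9, 0.04023/0.00416667 → 9; chars 99.

LP07dw99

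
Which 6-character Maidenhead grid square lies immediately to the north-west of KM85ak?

KM75xl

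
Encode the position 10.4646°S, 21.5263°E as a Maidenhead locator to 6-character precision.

KH09sm

Offset from 180°W / 90°S: lon 201.5263°, lat 79.5354°.
Field (20°×10°, letters A–R): 201.5263/20 → 10 → K, 79.5354/10 → 7 → H; chars KH.
Square (2°×1°, digits 0–9): 1.5263/2 → 0, 9.5354/1 → 9; chars 09.
Subsquare (5′×2.5′, letters a–x): 1.5263/0.0833333 → 18 → s, 0.5354/0.0416667 → 12 → m; chars sm.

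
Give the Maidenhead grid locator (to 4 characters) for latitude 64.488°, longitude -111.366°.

DP44

Shift to the Maidenhead origin (180°W, 90°S): lon 68.63, lat 154.49.
Field: 68.63/20 → 3 → D, 154.49/10 → 15 → P; chars DP.
Square: 8.63/2 → 4, 4.49/1 → 4; chars 44.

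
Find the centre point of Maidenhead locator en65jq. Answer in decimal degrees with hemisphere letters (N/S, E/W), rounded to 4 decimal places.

45.6875° N, 87.2083° W

Field E=4, N=13: +4·20° lon, +13·10° lat → SW at lon -100°, lat 40°.
Square 6, 5: +6·2° lon, +5·1° lat → SW at lon -88°, lat 45°.
Subsquare j=9, q=16: +9·0.0833333° lon, +16·0.0416667° lat → SW at lon -87.25°, lat 45.6667°.
Cell spans 0.0833333° lon × 0.0416667° lat. Centre is SW corner plus half of each.
latitude 45.6875° N, longitude 87.2083° W.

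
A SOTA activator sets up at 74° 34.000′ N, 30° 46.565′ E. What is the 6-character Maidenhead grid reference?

Shift to the Maidenhead origin (180°W, 90°S): lon 210.7761, lat 164.5667.
Field (20°×10°, letters A–R): lon ⌊210.7761/20⌋ = 10 → K; lat ⌊164.5667/10⌋ = 16 → Q.
Square (2°×1°, digits 0–9): lon ⌊10.7761/2⌋ = 5; lat ⌊4.5667/1⌋ = 4.
Subsquare (5′×2.5′, letters a–x): lon ⌊0.7761/0.0833333⌋ = 9 → j; lat ⌊0.5667/0.0416667⌋ = 13 → n.

KQ54jn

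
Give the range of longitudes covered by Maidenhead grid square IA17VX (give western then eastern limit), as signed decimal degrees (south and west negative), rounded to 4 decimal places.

-16.2500, -16.1667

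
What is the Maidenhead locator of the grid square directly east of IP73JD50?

Longitude extended square 5; +1 → 6.
The latitude characters are unchanged.

IP73jd60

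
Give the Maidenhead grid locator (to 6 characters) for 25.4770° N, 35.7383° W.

HL25dl

Offset from 180°W / 90°S: lon 144.2617°, lat 115.4770°.
Field: 144.2617/20 → 7 → H, 115.4770/10 → 11 → L; chars HL.
Square: 4.2617/2 → 2, 5.4770/1 → 5; chars 25.
Subsquare: 0.2617/0.0833333 → 3 → d, 0.4770/0.0416667 → 11 → l; chars dl.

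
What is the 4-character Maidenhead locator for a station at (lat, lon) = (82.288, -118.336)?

Shift to the Maidenhead origin (180°W, 90°S): lon 61.66, lat 172.29.
Field: lon ⌊61.66/20⌋ = 3 → D; lat ⌊172.29/10⌋ = 17 → R.
Square: lon ⌊1.66/2⌋ = 0; lat ⌊2.29/1⌋ = 2.

DR02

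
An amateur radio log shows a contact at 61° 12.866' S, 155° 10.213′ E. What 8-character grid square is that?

Offset from 180°W / 90°S: lon 335.17022°, lat 28.78557°.
Field (20°×10°, letters A–R): lon ⌊335.17022/20⌋ = 16 → Q; lat ⌊28.78557/10⌋ = 2 → C.
Square (2°×1°, digits 0–9): lon ⌊15.17022/2⌋ = 7; lat ⌊8.78557/1⌋ = 8.
Subsquare (5′×2.5′, letters a–x): lon ⌊1.17022/0.0833333⌋ = 14 → o; lat ⌊0.78557/0.0416667⌋ = 18 → s.
Extended square (30″×15″, digits 0–9): lon ⌊0.00355/0.00833333⌋ = 0; lat ⌊0.03557/0.00416667⌋ = 8.

QC78os08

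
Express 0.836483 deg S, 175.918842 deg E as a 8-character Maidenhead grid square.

RI79xd09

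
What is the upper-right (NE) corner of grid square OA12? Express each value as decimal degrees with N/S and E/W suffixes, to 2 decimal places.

87.00° S, 104.00° E

Field O=14, A=0: +14·20° lon, +0·10° lat → SW at lon 100°, lat -90°.
Square 1, 2: +1·2° lon, +2·1° lat → SW at lon 102°, lat -88°.
Cell spans 2° lon × 1° lat. NE corner is SW corner plus one full cell.
latitude 87.00° S, longitude 104.00° E.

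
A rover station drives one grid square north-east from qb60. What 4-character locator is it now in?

Longitude square 6; +1 → 7.
Latitude square 0; +1 → 1.

QB71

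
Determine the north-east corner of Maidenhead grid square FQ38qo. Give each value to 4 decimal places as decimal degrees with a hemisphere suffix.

78.6250° N, 72.5833° W

Field F=5, Q=16: +5·20° lon, +16·10° lat → SW at lon -80°, lat 70°.
Square 3, 8: +3·2° lon, +8·1° lat → SW at lon -74°, lat 78°.
Subsquare q=16, o=14: +16·0.0833333° lon, +14·0.0416667° lat → SW at lon -72.6667°, lat 78.5833°.
Cell spans 0.0833333° lon × 0.0416667° lat. NE corner is SW corner plus one full cell.
latitude 78.6250° N, longitude 72.5833° W.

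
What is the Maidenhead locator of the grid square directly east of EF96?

FF06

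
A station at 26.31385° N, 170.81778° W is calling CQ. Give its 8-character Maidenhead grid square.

AL46oh15

Add 180° to longitude and 90° to latitude: 9.18222, 116.31385.
Field (20°×10°, letters A–R): 9.18222/20 → 0 → A, 116.31385/10 → 11 → L; chars AL.
Square (2°×1°, digits 0–9): 9.18222/2 → 4, 6.31385/1 → 6; chars 46.
Subsquare (5′×2.5′, letters a–x): 1.18222/0.0833333 → 14 → o, 0.31385/0.0416667 → 7 → h; chars oh.
Extended square (30″×15″, digits 0–9): 0.01555/0.00833333 → 1, 0.02218/0.00416667 → 5; chars 15.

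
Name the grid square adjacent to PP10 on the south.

Latitude square 0; −1 → -1, wraps to 9, carry into field.
Latitude field P = 15; −1 → 14 = O.
The longitude characters are unchanged.

PO19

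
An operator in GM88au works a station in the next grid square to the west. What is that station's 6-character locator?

GM78xu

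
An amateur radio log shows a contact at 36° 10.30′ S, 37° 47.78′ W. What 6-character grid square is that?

HF13ct

Shift to the Maidenhead origin (180°W, 90°S): lon 142.2037, lat 53.8283.
Field (20°×10°, letters A–R): lon ⌊142.2037/20⌋ = 7 → H; lat ⌊53.8283/10⌋ = 5 → F.
Square (2°×1°, digits 0–9): lon ⌊2.2037/2⌋ = 1; lat ⌊3.8283/1⌋ = 3.
Subsquare (5′×2.5′, letters a–x): lon ⌊0.2037/0.0833333⌋ = 2 → c; lat ⌊0.8283/0.0416667⌋ = 19 → t.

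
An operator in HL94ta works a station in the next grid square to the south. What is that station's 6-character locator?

Latitude subsquare a = 0; −1 → -1, wraps to 23 = x, carry into square.
Latitude square 4; −1 → 3.
The longitude characters are unchanged.

HL93tx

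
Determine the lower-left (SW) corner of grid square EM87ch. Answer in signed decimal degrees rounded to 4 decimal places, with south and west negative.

37.2917, -83.8333

Field E=4, M=12: +4·20° lon, +12·10° lat → SW at lon -100°, lat 30°.
Square 8, 7: +8·2° lon, +7·1° lat → SW at lon -84°, lat 37°.
Subsquare c=2, h=7: +2·0.0833333° lon, +7·0.0416667° lat → SW at lon -83.8333°, lat 37.2917°.
latitude 37.2917, longitude -83.8333.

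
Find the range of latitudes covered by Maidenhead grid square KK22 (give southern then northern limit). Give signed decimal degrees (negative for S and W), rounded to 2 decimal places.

Field K=10, K=10: +10·20° lon, +10·10° lat → SW at lon 20°, lat 10°.
Square 2, 2: +2·2° lon, +2·1° lat → SW at lon 24°, lat 12°.
Cell spans 2° lon × 1° lat.
south 12.00, north 13.00.

12.00, 13.00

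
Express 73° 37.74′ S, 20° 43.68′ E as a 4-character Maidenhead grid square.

KB06

Shift to the Maidenhead origin (180°W, 90°S): lon 200.73, lat 16.37.
Field: 200.73/20 → 10 → K, 16.37/10 → 1 → B; chars KB.
Square: 0.73/2 → 0, 6.37/1 → 6; chars 06.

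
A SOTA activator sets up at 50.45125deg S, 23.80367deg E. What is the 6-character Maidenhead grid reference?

KD19vn

Shift to the Maidenhead origin (180°W, 90°S): lon 203.8037, lat 39.5487.
Field: lon ⌊203.8037/20⌋ = 10 → K; lat ⌊39.5487/10⌋ = 3 → D.
Square: lon ⌊3.8037/2⌋ = 1; lat ⌊9.5487/1⌋ = 9.
Subsquare: lon ⌊1.8037/0.0833333⌋ = 21 → v; lat ⌊0.5487/0.0416667⌋ = 13 → n.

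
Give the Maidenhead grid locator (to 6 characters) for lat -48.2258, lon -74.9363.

FE21ms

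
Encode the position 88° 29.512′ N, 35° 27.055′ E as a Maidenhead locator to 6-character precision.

KR78rl

Offset from 180°W / 90°S: lon 215.4509°, lat 178.4919°.
Field: lon ⌊215.4509/20⌋ = 10 → K; lat ⌊178.4919/10⌋ = 17 → R.
Square: lon ⌊15.4509/2⌋ = 7; lat ⌊8.4919/1⌋ = 8.
Subsquare: lon ⌊1.4509/0.0833333⌋ = 17 → r; lat ⌊0.4919/0.0416667⌋ = 11 → l.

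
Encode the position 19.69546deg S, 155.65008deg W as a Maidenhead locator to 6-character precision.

Offset from 180°W / 90°S: lon 24.3499°, lat 70.3045°.
Field: lon ⌊24.3499/20⌋ = 1 → B; lat ⌊70.3045/10⌋ = 7 → H.
Square: lon ⌊4.3499/2⌋ = 2; lat ⌊0.3045/1⌋ = 0.
Subsquare: lon ⌊0.3499/0.0833333⌋ = 4 → e; lat ⌊0.3045/0.0416667⌋ = 7 → h.

BH20eh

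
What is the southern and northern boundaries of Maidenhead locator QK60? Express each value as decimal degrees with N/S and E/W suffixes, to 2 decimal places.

10.00° N, 11.00° N

Field Q=16, K=10: +16·20° lon, +10·10° lat → SW at lon 140°, lat 10°.
Square 6, 0: +6·2° lon, +0·1° lat → SW at lon 152°, lat 10°.
Cell spans 2° lon × 1° lat.
south 10.00° N, north 11.00° N.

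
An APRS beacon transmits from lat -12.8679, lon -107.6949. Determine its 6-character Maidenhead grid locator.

Shift to the Maidenhead origin (180°W, 90°S): lon 72.3051, lat 77.1321.
Field (20°×10°, letters A–R): 72.3051/20 → 3 → D, 77.1321/10 → 7 → H; chars DH.
Square (2°×1°, digits 0–9): 12.3051/2 → 6, 7.1321/1 → 7; chars 67.
Subsquare (5′×2.5′, letters a–x): 0.3051/0.0833333 → 3 → d, 0.1321/0.0416667 → 3 → d; chars dd.

DH67dd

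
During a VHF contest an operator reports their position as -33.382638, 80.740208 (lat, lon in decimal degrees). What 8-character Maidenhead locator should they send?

Shift to the Maidenhead origin (180°W, 90°S): lon 260.74021, lat 56.61736.
Field (20°×10°, letters A–R): 260.74021/20 → 13 → N, 56.61736/10 → 5 → F; chars NF.
Square (2°×1°, digits 0–9): 0.74021/2 → 0, 6.61736/1 → 6; chars 06.
Subsquare (5′×2.5′, letters a–x): 0.74021/0.0833333 → 8 → i, 0.61736/0.0416667 → 14 → o; chars io.
Extended square (30″×15″, digits 0–9): 0.07354/0.00833333 → 8, 0.03403/0.00416667 → 8; chars 88.

NF06io88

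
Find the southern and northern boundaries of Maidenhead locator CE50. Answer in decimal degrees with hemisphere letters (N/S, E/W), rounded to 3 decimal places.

50.000° S, 49.000° S

Field C=2, E=4: +2·20° lon, +4·10° lat → SW at lon -140°, lat -50°.
Square 5, 0: +5·2° lon, +0·1° lat → SW at lon -130°, lat -50°.
Cell spans 2° lon × 1° lat.
south 50.000° S, north 49.000° S.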